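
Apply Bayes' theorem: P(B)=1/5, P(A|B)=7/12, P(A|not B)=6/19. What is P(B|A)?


P(A) = P(A|B)P(B) + P(A|B')P(B') = 7/12*1/5 + 6/19*4/5 = 421/1140
P(B|A) = P(A|B)P(B)/P(A) = (7/60)/(421/1140) = 133/421

133/421


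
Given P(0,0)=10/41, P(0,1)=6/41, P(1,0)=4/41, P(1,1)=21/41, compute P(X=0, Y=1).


Read from table: P(X=0, Y=1) = 6/41

6/41


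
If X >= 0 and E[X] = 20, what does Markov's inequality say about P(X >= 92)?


Markov: P(X >= a) <= E[X]/a
P(X >= 92) <= 20/92 = 5/23

5/23


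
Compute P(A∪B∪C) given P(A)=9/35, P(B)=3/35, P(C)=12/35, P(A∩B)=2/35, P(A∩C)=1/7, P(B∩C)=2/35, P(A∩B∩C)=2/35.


P(A∪B∪C) = P(A)+P(B)+P(C) - P(AB)-P(AC)-P(BC) + P(ABC)
= 9/35+3/35+12/35 - 2/35-1/7-2/35 + 2/35
= 17/35

17/35


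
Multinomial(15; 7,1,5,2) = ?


15! = 1307674368000
Denominator: 7!=5040 * 1!=1 * 5!=120 * 2!=2
Coefficient = 1307674368000 / 1209600 = 1081080

1081080


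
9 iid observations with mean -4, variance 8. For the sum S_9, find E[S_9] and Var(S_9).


E[S_n] = n*mu = 9*-4 = -36
Var(S_n) = n*sigma^2 = 9*8 = 72

E[S_9]=-36, Var(S_9)=72


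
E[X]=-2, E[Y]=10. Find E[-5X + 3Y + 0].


E[-5X + 3Y + 0] = -5*E[X] + 3*E[Y] + 0
= (-5)*(-2) + (3)*(10) + (0)
= 10 + 30 + 0 = 40

40


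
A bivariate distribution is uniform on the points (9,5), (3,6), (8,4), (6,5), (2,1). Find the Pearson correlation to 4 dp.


Cov(X,Y) = 1.8800, Var(X) = 7.4400, Var(Y) = 2.9600
rho = Cov/(sqrt(VarX)*sqrt(VarY)) = 0.4006

0.4006


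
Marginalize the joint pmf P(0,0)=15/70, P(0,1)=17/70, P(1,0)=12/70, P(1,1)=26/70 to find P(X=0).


P(X=0) = P(0,0)+P(0,1) = 15/70 + 17/70 = 32/70 = 16/35

16/35


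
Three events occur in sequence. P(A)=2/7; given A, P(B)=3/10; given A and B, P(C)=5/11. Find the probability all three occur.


P(A∩B∩C) = P(A) * P(B|A) * P(C|A∩B)
= 2/7 * 3/10 * 5/11
= 3/35 * 5/11 = 3/77

3/77


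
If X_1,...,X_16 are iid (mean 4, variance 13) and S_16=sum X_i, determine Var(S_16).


By independence, Var(S_n) = n*Var(X_1) = 16*13 = 208

208


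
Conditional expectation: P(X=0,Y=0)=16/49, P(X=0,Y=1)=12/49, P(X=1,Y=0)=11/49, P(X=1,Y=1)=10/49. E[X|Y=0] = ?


P(Y=0) = 27/49
E[X|Y=0] = (0*16 + 1*11)/27 = 11/27

11/27


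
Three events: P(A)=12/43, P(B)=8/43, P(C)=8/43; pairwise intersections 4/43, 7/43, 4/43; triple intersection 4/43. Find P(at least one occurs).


P(A∪B∪C) = P(A)+P(B)+P(C) - P(AB)-P(AC)-P(BC) + P(ABC)
= 12/43+8/43+8/43 - 4/43-7/43-4/43 + 4/43
= 17/43

17/43


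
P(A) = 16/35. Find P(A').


P(A') = 1 - P(A) = 1 - 16/35 = 19/35

19/35


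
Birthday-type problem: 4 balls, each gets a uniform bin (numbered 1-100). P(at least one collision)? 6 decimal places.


P(all different) = prod((100-i)/100 for i=0..3) = 0.941094
P(at least one match) = 1 - 0.941094 = 0.058906

0.058906


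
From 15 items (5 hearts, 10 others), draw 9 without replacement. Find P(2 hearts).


P(X=2) = C(5,2)*C(10,7) / C(15,9)
= 10*120 / 5005
= 1200/5005 = 240/1001

240/1001


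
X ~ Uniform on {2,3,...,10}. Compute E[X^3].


E[X^3] = (1/9) * sum(x^3 for x=2..10)
= 3024/9 = 336

336


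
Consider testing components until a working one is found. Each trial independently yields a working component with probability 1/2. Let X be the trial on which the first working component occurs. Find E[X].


For geometric (trials until first success), E[X] = 1/p = 1/(1/2) = 2

2


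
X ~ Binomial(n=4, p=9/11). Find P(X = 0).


P(X=0) = C(4,0) * p^0 * (1-p)^4
= 1 * 1 * 16/14641
= 16/14641

16/14641


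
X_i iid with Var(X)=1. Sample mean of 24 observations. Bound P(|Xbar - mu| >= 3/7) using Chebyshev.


Var(Xbar) = Var(X)/n = 1/24
Chebyshev: P(|Xbar-mu| >= 3/7) <= Var(Xbar)/(3/7)^2 = (1/24)/(9/49) = 49/216

49/216


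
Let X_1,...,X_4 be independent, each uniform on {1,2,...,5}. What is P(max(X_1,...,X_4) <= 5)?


P(max <= 5) = P(all X_i <= 5) = (P(X_1 <= 5))^4
= (5/5)^4 = 1^4 = 1

1


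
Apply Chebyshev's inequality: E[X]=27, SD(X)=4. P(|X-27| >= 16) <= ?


k = 16/4 = 4
Chebyshev: P(|X-mu| >= k*sigma) <= 1/k^2 = 1/4^2 = 1/16

1/16


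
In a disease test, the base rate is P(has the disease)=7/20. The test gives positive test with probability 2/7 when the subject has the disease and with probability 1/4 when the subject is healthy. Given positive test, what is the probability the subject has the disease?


P(A) = P(A|B)P(B) + P(A|B')P(B') = 2/7*7/20 + 1/4*13/20 = 21/80
P(B|A) = P(A|B)P(B)/P(A) = (1/10)/(21/80) = 8/21

8/21


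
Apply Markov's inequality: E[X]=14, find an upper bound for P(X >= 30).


Markov: P(X >= a) <= E[X]/a
P(X >= 30) <= 14/30 = 7/15

7/15


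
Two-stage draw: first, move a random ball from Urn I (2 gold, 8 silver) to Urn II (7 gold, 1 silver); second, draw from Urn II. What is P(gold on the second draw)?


P(transfer gold) = 2/10 = 1/5; P(transfer silver) = 4/5
If gold transferred: Urn II has 8 gold of 9, so P(gold|gold moved) = 8/9
If silver transferred: Urn II has 7 gold of 9, so P(gold|silver moved) = 7/9
By total probability: P(gold) = 1/5*8/9 + 4/5*7/9 = 4/5

4/5


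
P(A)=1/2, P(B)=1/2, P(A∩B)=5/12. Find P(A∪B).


P(A∪B) = P(A) + P(B) - P(A∩B)
= 1/2 + 1/2 - 5/12 = 7/12

7/12


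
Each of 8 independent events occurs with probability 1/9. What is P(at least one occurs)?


P(at least one) = 1 - P(none)
P(none) = (1 - 1/9)^8 = (8/9)^8 = 16777216/43046721
P(at least one) = 1 - 16777216/43046721 = 26269505/43046721

26269505/43046721


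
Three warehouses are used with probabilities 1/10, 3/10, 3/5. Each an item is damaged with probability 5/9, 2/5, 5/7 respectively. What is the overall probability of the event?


P(A) = P(A|B1)P(B1) + P(A|B2)P(B2) + P(A|B3)P(B3)
= 5/9*1/10 + 2/5*3/10 + 5/7*3/5
= 1/18 + 3/25 + 3/7 = 1903/3150

1903/3150


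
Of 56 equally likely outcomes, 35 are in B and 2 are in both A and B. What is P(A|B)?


P(A|B) = P(A∩B)/P(B) = (2/56)/(35/56) = 2/35

2/35


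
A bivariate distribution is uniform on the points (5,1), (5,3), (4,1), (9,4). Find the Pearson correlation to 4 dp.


Cov(X,Y) = 2.0625, Var(X) = 3.6875, Var(Y) = 1.6875
rho = Cov/(sqrt(VarX)*sqrt(VarY)) = 0.8268

0.8268


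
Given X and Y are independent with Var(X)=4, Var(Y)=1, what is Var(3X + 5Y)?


Independence => Cov(X,Y)=0
Var(3X + 5Y) = 3^2*Var(X) + 5^2*Var(Y)
= 9*4 + 25*1 = 61

61


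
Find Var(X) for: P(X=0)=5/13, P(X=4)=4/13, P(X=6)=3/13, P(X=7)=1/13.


E[X] = 41/13, E[X^2] = 17
Var(X) = E[X^2] - (E[X])^2 = 17 - (41/13)^2 = 1192/169

1192/169


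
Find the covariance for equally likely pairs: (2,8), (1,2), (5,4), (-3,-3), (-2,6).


E[X]=3/5, E[Y]=17/5, E[XY]=7
Cov(X,Y) = E[XY] - E[X]E[Y] = 7 - 3/5*17/5 = 124/25

124/25


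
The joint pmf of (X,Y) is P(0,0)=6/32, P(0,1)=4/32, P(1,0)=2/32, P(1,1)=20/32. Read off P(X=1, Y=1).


Read from table: P(X=1, Y=1) = 20/32 = 5/8

5/8


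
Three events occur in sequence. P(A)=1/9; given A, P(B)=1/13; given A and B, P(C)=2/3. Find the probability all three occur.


P(A∩B∩C) = P(A) * P(B|A) * P(C|A∩B)
= 1/9 * 1/13 * 2/3
= 1/117 * 2/3 = 2/351

2/351


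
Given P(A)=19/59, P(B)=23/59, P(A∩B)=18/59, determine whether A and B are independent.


P(A)*P(B) = 19/59*23/59 = 437/3481
P(A∩B) = 18/59 != 437/3481, so not independent

No, A and B are not independent


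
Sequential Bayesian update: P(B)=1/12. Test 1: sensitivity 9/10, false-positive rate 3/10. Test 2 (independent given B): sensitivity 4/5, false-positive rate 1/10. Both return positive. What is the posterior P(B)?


After test 1: P(+) = 9/10*1/12 + 3/10*11/12 = 7/20
P(B|+) = (3/40)/(7/20) = 3/14
After test 2 (use post1 as new prior): P(+) = 4/5*3/14 + 1/10*11/14 = 1/4
P(B|+,+) = (6/35)/(1/4) = 24/35

24/35


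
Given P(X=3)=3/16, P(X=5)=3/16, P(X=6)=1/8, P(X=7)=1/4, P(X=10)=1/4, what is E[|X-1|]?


E[|X-1|] = sum(g(x)*P(x))
= 2*3/16 + 4*3/16 + 5*1/8 + 6*1/4 + 9*1/4
= 11/2

11/2


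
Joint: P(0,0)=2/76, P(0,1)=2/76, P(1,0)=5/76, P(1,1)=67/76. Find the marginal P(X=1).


P(X=1) = P(1,0)+P(1,1) = 5/76 + 67/76 = 72/76 = 18/19

18/19


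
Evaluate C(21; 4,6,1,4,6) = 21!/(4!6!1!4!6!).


21! = 51090942171709440000
Denominator: 4!=24 * 6!=720 * 1!=1 * 4!=24 * 6!=720
Coefficient = 51090942171709440000 / 298598400 = 171102531600

171102531600


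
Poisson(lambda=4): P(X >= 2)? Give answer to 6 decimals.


P(X>=2) = 1 - P(X<=1) = 1 - (e^(-4)*4^0/0! + e^(-4)*4^1/1!)
≈ 1 - (0.0183156389 + 0.0732625556)
= 1 - 0.0915781945 = 0.9084218055
≈ 0.908422

0.908422


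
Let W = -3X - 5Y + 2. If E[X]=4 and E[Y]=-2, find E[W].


E[-3X - 5Y + 2] = -3*E[X] - 5*E[Y] + 2
= (-3)*(4) + (-5)*(-2) + (2)
= -12 + 10 + 2 = 0

0


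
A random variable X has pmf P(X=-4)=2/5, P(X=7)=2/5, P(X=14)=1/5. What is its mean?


E[X] = sum(x * P(x))
= -4*2/5 + 7*2/5 + 14*1/5
= 4

4


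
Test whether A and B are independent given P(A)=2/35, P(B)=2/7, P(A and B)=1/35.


P(A)*P(B) = 2/35*2/7 = 4/245
P(A∩B) = 1/35 != 4/245, so not independent

No, A and B are not independent


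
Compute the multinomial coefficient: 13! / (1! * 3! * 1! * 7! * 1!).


13! = 6227020800
Denominator: 1!=1 * 3!=6 * 1!=1 * 7!=5040 * 1!=1
Coefficient = 6227020800 / 30240 = 205920

205920


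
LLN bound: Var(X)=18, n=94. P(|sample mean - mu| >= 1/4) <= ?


Var(Xbar) = Var(X)/n = 18/94
Chebyshev: P(|Xbar-mu| >= 1/4) <= Var(Xbar)/(1/4)^2 = (9/47)/(1/16) = 144/47
Bound exceeds 1, so trivial bound: 1

1


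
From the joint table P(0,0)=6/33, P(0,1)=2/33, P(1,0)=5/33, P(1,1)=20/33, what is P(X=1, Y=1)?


Read from table: P(X=1, Y=1) = 20/33

20/33


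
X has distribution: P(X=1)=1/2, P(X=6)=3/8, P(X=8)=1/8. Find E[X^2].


E[X^2] = sum(g(x)*P(x))
= 1*1/2 + 36*3/8 + 64*1/8
= 22

22


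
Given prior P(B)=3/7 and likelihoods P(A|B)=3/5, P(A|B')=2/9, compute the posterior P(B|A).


P(A) = P(A|B)P(B) + P(A|B')P(B') = 3/5*3/7 + 2/9*4/7 = 121/315
P(B|A) = P(A|B)P(B)/P(A) = (9/35)/(121/315) = 81/121

81/121


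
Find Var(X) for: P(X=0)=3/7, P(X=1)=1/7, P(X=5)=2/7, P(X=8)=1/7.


E[X] = 19/7, E[X^2] = 115/7
Var(X) = E[X^2] - (E[X])^2 = 115/7 - (19/7)^2 = 444/49

444/49


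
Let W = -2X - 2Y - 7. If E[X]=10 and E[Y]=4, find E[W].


E[-2X - 2Y - 7] = -2*E[X] - 2*E[Y] - 7
= (-2)*(10) + (-2)*(4) + (-7)
= -20 - 8 - 7 = -35

-35


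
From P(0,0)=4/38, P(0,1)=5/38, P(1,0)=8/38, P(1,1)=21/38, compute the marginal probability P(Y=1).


P(Y=1) = P(0,1)+P(1,1) = 5/38 + 21/38 = 26/38 = 13/19

13/19


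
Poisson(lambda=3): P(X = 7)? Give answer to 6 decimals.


P(X=7) = e^(-3) * 3^7 / 7!
≈ 0.04978706837 * 2187 / 5040
≈ 0.021604

0.021604


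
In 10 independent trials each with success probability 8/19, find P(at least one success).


P(at least one) = 1 - P(none)
P(none) = (1 - 8/19)^10 = (11/19)^10 = 25937424601/6131066257801
P(at least one) = 1 - 25937424601/6131066257801 = 6105128833200/6131066257801

6105128833200/6131066257801


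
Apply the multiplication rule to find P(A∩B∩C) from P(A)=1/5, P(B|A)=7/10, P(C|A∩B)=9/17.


P(A∩B∩C) = P(A) * P(B|A) * P(C|A∩B)
= 1/5 * 7/10 * 9/17
= 7/50 * 9/17 = 63/850

63/850


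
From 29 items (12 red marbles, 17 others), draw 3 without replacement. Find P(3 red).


P(X=3) = C(12,3)*C(17,0) / C(29,3)
= 220*1 / 3654
= 220/3654 = 110/1827

110/1827


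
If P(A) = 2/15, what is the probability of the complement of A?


P(A') = 1 - P(A) = 1 - 2/15 = 13/15

13/15


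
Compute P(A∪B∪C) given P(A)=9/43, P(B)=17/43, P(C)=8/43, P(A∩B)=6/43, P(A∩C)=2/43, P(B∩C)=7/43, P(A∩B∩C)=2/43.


P(A∪B∪C) = P(A)+P(B)+P(C) - P(AB)-P(AC)-P(BC) + P(ABC)
= 9/43+17/43+8/43 - 6/43-2/43-7/43 + 2/43
= 21/43

21/43


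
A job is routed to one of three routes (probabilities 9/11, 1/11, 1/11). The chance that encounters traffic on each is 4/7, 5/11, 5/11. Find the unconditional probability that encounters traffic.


P(A) = P(A|B1)P(B1) + P(A|B2)P(B2) + P(A|B3)P(B3)
= 4/7*9/11 + 5/11*1/11 + 5/11*1/11
= 36/77 + 5/121 + 5/121 = 466/847

466/847


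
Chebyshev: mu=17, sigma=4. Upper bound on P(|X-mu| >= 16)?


k = 16/4 = 4
Chebyshev: P(|X-mu| >= k*sigma) <= 1/k^2 = 1/4^2 = 1/16

1/16


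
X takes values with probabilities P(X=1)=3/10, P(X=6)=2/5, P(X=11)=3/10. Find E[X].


E[X] = sum(x * P(x))
= 1*3/10 + 6*2/5 + 11*3/10
= 6

6


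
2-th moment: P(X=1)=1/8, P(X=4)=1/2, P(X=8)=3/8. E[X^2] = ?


E[X^2] = sum(x^2 * P(x))
= 1*1/8 + 16*1/2 + 64*3/8
= 257/8

257/8


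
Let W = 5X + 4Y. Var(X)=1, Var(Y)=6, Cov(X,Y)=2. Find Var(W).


Var(5X + 4Y) = 5^2*Var(X) + 4^2*Var(Y) + 2*5*4*Cov(X,Y)
= 25*1 + 16*6 + 40*2
= 25 + 96 + 80 = 201

201


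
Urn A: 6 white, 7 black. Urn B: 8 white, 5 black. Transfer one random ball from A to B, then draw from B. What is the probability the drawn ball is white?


P(transfer white) = 6/13; P(transfer black) = 7/13
If white transferred: Urn II has 9 white of 14, so P(white|white moved) = 9/14
If black transferred: Urn II has 8 white of 14, so P(white|black moved) = 4/7
By total probability: P(white) = 6/13*9/14 + 7/13*4/7 = 55/91

55/91


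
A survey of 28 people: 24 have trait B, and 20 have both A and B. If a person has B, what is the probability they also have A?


P(A|B) = P(A∩B)/P(B) = (20/28)/(24/28) = 20/24 = 5/6

5/6


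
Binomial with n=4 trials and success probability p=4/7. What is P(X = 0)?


P(X=0) = C(4,0) * p^0 * (1-p)^4
= 1 * 1 * 81/2401
= 81/2401

81/2401


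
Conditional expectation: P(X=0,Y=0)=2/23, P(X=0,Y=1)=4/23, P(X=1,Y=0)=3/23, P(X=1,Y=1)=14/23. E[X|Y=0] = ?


P(Y=0) = 5/23
E[X|Y=0] = (0*2 + 1*3)/5 = 3/5

3/5


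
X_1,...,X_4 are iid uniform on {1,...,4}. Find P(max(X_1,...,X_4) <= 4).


P(max <= 4) = P(all X_i <= 4) = (P(X_1 <= 4))^4
= (4/4)^4 = 1^4 = 1

1


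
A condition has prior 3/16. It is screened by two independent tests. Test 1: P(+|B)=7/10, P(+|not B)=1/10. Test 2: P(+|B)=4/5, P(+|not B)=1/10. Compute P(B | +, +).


After test 1: P(+) = 7/10*3/16 + 1/10*13/16 = 17/80
P(B|+) = (21/160)/(17/80) = 21/34
After test 2 (use post1 as new prior): P(+) = 4/5*21/34 + 1/10*13/34 = 181/340
P(B|+,+) = (42/85)/(181/340) = 168/181

168/181


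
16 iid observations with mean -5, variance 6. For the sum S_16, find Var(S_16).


By independence, Var(S_n) = n*Var(X_1) = 16*6 = 96

96


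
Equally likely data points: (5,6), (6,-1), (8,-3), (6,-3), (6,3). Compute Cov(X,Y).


E[X]=31/5, E[Y]=2/5, E[XY]=0
Cov(X,Y) = E[XY] - E[X]E[Y] = 0 - 31/5*2/5 = -62/25

-62/25


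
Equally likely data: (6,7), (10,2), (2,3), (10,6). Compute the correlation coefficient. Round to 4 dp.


Cov(X,Y) = 0.5000, Var(X) = 11.0000, Var(Y) = 4.2500
rho = Cov/(sqrt(VarX)*sqrt(VarY)) = 0.0731

0.0731


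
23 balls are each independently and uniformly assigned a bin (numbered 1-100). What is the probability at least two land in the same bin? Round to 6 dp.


P(all different) = prod((100-i)/100 for i=0..22) = 0.064282
P(at least one match) = 1 - 0.064282 = 0.935718

0.935718


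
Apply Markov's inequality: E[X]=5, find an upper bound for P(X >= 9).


Markov: P(X >= a) <= E[X]/a
P(X >= 9) <= 5/9

5/9


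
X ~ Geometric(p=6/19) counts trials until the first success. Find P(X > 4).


P(X > 4) = P(first 4 trials all fail) = (1-p)^4 = (13/19)^4 = 28561/130321

28561/130321


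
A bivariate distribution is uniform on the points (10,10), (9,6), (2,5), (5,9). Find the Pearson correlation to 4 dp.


Cov(X,Y) = 3.5000, Var(X) = 10.2500, Var(Y) = 4.2500
rho = Cov/(sqrt(VarX)*sqrt(VarY)) = 0.5303

0.5303


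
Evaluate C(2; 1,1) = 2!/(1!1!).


2! = 2
Denominator: 1!=1 * 1!=1
Coefficient = 2 / 1 = 2

2


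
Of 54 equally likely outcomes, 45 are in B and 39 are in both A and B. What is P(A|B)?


P(A|B) = P(A∩B)/P(B) = (39/54)/(45/54) = 39/45 = 13/15

13/15


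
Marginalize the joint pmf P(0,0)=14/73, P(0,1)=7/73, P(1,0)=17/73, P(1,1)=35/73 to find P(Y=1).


P(Y=1) = P(0,1)+P(1,1) = 7/73 + 35/73 = 42/73

42/73


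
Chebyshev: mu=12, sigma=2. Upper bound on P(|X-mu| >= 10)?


k = 10/2 = 5
Chebyshev: P(|X-mu| >= k*sigma) <= 1/k^2 = 1/5^2 = 1/25

1/25


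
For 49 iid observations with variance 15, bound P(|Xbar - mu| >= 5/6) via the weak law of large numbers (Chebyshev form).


Var(Xbar) = Var(X)/n = 15/49
Chebyshev: P(|Xbar-mu| >= 5/6) <= Var(Xbar)/(5/6)^2 = (15/49)/(25/36) = 108/245

108/245


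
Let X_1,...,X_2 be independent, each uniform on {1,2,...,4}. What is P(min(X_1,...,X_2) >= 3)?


P(min >= 3) = P(all X_i >= 3) = (P(X_1 >= 3))^2
= (2/4)^2 = (1/2)^2 = 1/4

1/4


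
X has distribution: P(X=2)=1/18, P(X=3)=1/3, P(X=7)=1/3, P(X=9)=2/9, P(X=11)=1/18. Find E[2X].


E[2X] = sum(g(x)*P(x))
= 4*1/18 + 6*1/3 + 14*1/3 + 18*2/9 + 22*1/18
= 109/9

109/9


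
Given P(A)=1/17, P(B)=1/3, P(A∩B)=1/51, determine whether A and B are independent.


P(A)*P(B) = 1/17*1/3 = 1/51
P(A∩B) = 1/51, which equals P(A)P(B), so independent

Yes, A and B are independent


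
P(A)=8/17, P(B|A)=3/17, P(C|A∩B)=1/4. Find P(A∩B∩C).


P(A∩B∩C) = P(A) * P(B|A) * P(C|A∩B)
= 8/17 * 3/17 * 1/4
= 24/289 * 1/4 = 6/289

6/289


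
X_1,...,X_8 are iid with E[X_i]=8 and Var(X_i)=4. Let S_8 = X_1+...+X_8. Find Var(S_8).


By independence, Var(S_n) = n*Var(X_1) = 8*4 = 32

32


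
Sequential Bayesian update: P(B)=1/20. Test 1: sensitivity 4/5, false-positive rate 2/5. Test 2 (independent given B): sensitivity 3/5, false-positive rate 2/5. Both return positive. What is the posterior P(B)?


After test 1: P(+) = 4/5*1/20 + 2/5*19/20 = 21/50
P(B|+) = (1/25)/(21/50) = 2/21
After test 2 (use post1 as new prior): P(+) = 3/5*2/21 + 2/5*19/21 = 44/105
P(B|+,+) = (2/35)/(44/105) = 3/22

3/22


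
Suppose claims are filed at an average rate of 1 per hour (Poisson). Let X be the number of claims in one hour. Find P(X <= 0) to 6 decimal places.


P(X<=0) = e^(-1)*1^0/0!
≈ 0.3678794412
≈ 0.367879

0.367879


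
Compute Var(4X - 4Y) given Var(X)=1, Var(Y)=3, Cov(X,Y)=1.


Var(4X - 4Y) = 4^2*Var(X) + (-4)^2*Var(Y) + 2*4*(-4)*Cov(X,Y)
= 16*1 + 16*3 - 32*1
= 16 + 48 - 32 = 32

32


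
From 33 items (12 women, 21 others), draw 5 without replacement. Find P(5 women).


P(X=5) = C(12,5)*C(21,0) / C(33,5)
= 792*1 / 237336
= 792/237336 = 3/899

3/899


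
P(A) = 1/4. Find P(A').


P(A') = 1 - P(A) = 1 - 1/4 = 3/4

3/4


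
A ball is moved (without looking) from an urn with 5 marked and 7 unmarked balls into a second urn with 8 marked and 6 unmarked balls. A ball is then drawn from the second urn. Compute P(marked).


P(transfer marked) = 5/12; P(transfer unmarked) = 7/12
If marked transferred: Urn II has 9 marked of 15, so P(marked|marked moved) = 3/5
If unmarked transferred: Urn II has 8 marked of 15, so P(marked|unmarked moved) = 8/15
By total probability: P(marked) = 5/12*3/5 + 7/12*8/15 = 101/180

101/180


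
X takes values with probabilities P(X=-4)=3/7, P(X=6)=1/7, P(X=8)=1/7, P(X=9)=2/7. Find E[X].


E[X] = sum(x * P(x))
= -4*3/7 + 6*1/7 + 8*1/7 + 9*2/7
= 20/7

20/7


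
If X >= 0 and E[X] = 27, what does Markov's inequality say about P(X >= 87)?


Markov: P(X >= a) <= E[X]/a
P(X >= 87) <= 27/87 = 9/29

9/29


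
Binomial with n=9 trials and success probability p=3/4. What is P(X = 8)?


P(X=8) = C(9,8) * p^8 * (1-p)^1
= 9 * 6561/65536 * 1/4
= 59049/262144

59049/262144


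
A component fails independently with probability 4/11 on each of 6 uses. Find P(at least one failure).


P(at least one) = 1 - P(none)
P(none) = (1 - 4/11)^6 = (7/11)^6 = 117649/1771561
P(at least one) = 1 - 117649/1771561 = 1653912/1771561

1653912/1771561


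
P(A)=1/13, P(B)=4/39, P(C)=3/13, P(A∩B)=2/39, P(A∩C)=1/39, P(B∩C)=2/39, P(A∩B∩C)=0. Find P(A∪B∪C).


P(A∪B∪C) = P(A)+P(B)+P(C) - P(AB)-P(AC)-P(BC) + P(ABC)
= 1/13+4/39+3/13 - 2/39-1/39-2/39 + 0
= 11/39

11/39


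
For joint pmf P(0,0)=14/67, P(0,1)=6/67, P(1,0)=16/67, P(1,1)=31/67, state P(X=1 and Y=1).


Read from table: P(X=1, Y=1) = 31/67

31/67


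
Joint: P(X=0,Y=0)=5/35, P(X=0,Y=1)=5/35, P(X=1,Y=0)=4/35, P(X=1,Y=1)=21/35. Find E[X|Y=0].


P(Y=0) = 9/35
E[X|Y=0] = (0*5 + 1*4)/9 = 4/9

4/9


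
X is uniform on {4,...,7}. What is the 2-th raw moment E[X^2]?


E[X^2] = (1/4) * sum(x^2 for x=4..7)
= 126/4 = 63/2

63/2


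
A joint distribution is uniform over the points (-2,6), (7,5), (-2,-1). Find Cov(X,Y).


E[X]=1, E[Y]=10/3, E[XY]=25/3
Cov(X,Y) = E[XY] - E[X]E[Y] = 25/3 - 1*10/3 = 5

5


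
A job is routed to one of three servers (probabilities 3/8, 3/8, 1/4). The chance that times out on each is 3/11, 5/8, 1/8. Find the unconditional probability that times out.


P(A) = P(A|B1)P(B1) + P(A|B2)P(B2) + P(A|B3)P(B3)
= 3/11*3/8 + 5/8*3/8 + 1/8*1/4
= 9/88 + 15/64 + 1/32 = 259/704

259/704


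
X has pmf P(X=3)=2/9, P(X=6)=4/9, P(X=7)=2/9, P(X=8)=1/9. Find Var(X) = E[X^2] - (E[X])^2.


E[X] = 52/9, E[X^2] = 36
Var(X) = E[X^2] - (E[X])^2 = 36 - (52/9)^2 = 212/81

212/81


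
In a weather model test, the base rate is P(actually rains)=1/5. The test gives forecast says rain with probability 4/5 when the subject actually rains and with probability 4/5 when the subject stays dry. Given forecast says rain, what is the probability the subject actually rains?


P(A) = P(A|B)P(B) + P(A|B')P(B') = 4/5*1/5 + 4/5*4/5 = 4/5
P(B|A) = P(A|B)P(B)/P(A) = (4/25)/(4/5) = 1/5

1/5


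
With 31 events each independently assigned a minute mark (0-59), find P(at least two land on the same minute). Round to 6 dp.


P(all different) = prod((60-i)/60 for i=0..30) = 0.000071
P(at least one match) = 1 - 0.000071 = 0.999929

0.999929


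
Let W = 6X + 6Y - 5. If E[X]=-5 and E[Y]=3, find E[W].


E[6X + 6Y - 5] = 6*E[X] + 6*E[Y] - 5
= (6)*(-5) + (6)*(3) + (-5)
= -30 + 18 - 5 = -17

-17


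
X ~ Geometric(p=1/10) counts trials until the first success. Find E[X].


For geometric (trials until first success), E[X] = 1/p = 1/(1/10) = 10

10


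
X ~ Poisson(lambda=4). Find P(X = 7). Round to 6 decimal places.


P(X=7) = e^(-4) * 4^7 / 7!
≈ 0.01831563889 * 16384 / 5040
≈ 0.059540

0.059540


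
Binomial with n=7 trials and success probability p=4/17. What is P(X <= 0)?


P(X<=0) = P(X=0)
= 62748517/410338673
= 62748517/410338673

62748517/410338673


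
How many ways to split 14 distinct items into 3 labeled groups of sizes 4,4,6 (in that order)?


14! = 87178291200
Denominator: 4!=24 * 4!=24 * 6!=720
Coefficient = 87178291200 / 414720 = 210210

210210


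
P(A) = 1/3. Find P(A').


P(A') = 1 - P(A) = 1 - 1/3 = 2/3

2/3


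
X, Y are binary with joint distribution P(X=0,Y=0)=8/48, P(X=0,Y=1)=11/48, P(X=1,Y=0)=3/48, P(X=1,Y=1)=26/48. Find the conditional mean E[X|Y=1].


P(Y=1) = 37/48
E[X|Y=1] = (0*11 + 1*26)/37 = 26/37

26/37


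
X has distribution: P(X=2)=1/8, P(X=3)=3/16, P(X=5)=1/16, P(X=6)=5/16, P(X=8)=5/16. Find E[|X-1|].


E[|X-1|] = sum(g(x)*P(x))
= 1*1/8 + 2*3/16 + 4*1/16 + 5*5/16 + 7*5/16
= 9/2

9/2


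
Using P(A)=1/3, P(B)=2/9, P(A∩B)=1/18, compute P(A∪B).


P(A∪B) = P(A) + P(B) - P(A∩B)
= 1/3 + 2/9 - 1/18 = 1/2

1/2


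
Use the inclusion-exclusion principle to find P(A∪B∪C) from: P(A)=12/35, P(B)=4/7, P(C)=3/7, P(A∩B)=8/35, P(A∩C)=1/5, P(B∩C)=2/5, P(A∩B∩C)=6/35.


P(A∪B∪C) = P(A)+P(B)+P(C) - P(AB)-P(AC)-P(BC) + P(ABC)
= 12/35+4/7+3/7 - 8/35-1/5-2/5 + 6/35
= 24/35

24/35


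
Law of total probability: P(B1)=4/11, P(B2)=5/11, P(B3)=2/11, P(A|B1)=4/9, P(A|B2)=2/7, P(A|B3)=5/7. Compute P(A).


P(A) = P(A|B1)P(B1) + P(A|B2)P(B2) + P(A|B3)P(B3)
= 4/9*4/11 + 2/7*5/11 + 5/7*2/11
= 16/99 + 10/77 + 10/77 = 292/693

292/693


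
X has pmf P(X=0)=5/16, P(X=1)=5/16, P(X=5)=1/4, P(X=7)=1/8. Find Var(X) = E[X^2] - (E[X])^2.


E[X] = 39/16, E[X^2] = 203/16
Var(X) = E[X^2] - (E[X])^2 = 203/16 - (39/16)^2 = 1727/256

1727/256


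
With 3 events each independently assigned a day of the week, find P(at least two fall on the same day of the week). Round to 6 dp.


P(all different) = prod((7-i)/7 for i=0..2) = 0.612245
P(at least one match) = 1 - 0.612245 = 0.387755

0.387755


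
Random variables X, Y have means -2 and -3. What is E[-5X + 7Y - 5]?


E[-5X + 7Y - 5] = -5*E[X] + 7*E[Y] - 5
= (-5)*(-2) + (7)*(-3) + (-5)
= 10 - 21 - 5 = -16

-16


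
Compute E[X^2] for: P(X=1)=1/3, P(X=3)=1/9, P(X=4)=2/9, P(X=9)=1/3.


E[X^2] = sum(x^2 * P(x))
= 1*1/3 + 9*1/9 + 16*2/9 + 81*1/3
= 287/9

287/9


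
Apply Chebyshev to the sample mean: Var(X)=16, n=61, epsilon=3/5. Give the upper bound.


Var(Xbar) = Var(X)/n = 16/61
Chebyshev: P(|Xbar-mu| >= 3/5) <= Var(Xbar)/(3/5)^2 = (16/61)/(9/25) = 400/549

400/549


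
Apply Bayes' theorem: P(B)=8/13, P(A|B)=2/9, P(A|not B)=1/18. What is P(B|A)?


P(A) = P(A|B)P(B) + P(A|B')P(B') = 2/9*8/13 + 1/18*5/13 = 37/234
P(B|A) = P(A|B)P(B)/P(A) = (16/117)/(37/234) = 32/37

32/37


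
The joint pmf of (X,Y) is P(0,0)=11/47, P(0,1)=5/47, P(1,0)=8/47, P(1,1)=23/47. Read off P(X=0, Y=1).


Read from table: P(X=0, Y=1) = 5/47

5/47


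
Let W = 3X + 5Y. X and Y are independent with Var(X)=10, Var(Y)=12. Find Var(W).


Independence => Cov(X,Y)=0
Var(3X + 5Y) = 3^2*Var(X) + 5^2*Var(Y)
= 9*10 + 25*12 = 390

390


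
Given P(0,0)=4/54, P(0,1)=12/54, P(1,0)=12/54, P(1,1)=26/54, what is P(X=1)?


P(X=1) = P(1,0)+P(1,1) = 12/54 + 26/54 = 38/54 = 19/27

19/27


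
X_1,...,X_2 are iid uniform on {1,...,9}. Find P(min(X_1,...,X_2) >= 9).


P(min >= 9) = P(all X_i >= 9) = (P(X_1 >= 9))^2
= (1/9)^2 = 1/81

1/81


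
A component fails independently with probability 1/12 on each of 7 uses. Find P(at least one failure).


P(at least one) = 1 - P(none)
P(none) = (1 - 1/12)^7 = (11/12)^7 = 19487171/35831808
P(at least one) = 1 - 19487171/35831808 = 16344637/35831808

16344637/35831808


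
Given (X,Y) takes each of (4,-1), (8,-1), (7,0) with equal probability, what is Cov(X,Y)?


E[X]=19/3, E[Y]=-2/3, E[XY]=-4
Cov(X,Y) = E[XY] - E[X]E[Y] = -4 - 19/3*-2/3 = 2/9

2/9


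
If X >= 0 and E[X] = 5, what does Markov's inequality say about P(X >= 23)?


Markov: P(X >= a) <= E[X]/a
P(X >= 23) <= 5/23

5/23


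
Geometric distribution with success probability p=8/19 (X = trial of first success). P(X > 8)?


P(X > 8) = P(first 8 trials all fail) = (1-p)^8 = (11/19)^8 = 214358881/16983563041

214358881/16983563041


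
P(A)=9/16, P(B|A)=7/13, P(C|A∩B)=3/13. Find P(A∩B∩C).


P(A∩B∩C) = P(A) * P(B|A) * P(C|A∩B)
= 9/16 * 7/13 * 3/13
= 63/208 * 3/13 = 189/2704

189/2704


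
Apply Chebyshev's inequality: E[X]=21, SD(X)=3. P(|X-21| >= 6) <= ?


k = 6/3 = 2
Chebyshev: P(|X-mu| >= k*sigma) <= 1/k^2 = 1/2^2 = 1/4

1/4


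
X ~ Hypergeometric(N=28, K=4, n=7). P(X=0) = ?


P(X=0) = C(4,0)*C(24,7) / C(28,7)
= 1*346104 / 1184040
= 346104/1184040 = 19/65

19/65


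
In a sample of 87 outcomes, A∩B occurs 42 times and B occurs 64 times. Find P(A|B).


P(A|B) = P(A∩B)/P(B) = (42/87)/(64/87) = 42/64 = 21/32

21/32


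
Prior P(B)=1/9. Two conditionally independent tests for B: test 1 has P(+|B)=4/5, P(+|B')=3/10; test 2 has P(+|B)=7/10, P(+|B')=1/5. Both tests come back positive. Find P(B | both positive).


After test 1: P(+) = 4/5*1/9 + 3/10*8/9 = 16/45
P(B|+) = (4/45)/(16/45) = 1/4
After test 2 (use post1 as new prior): P(+) = 7/10*1/4 + 1/5*3/4 = 13/40
P(B|+,+) = (7/40)/(13/40) = 7/13

7/13


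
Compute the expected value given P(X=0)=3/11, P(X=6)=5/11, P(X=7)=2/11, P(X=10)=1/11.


E[X] = sum(x * P(x))
= 0*3/11 + 6*5/11 + 7*2/11 + 10*1/11
= 54/11

54/11


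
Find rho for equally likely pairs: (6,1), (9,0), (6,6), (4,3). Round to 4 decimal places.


Cov(X,Y) = -2.1250, Var(X) = 3.1875, Var(Y) = 5.2500
rho = Cov/(sqrt(VarX)*sqrt(VarY)) = -0.5195

-0.5195


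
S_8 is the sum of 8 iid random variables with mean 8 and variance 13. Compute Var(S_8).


By independence, Var(S_n) = n*Var(X_1) = 8*13 = 104

104


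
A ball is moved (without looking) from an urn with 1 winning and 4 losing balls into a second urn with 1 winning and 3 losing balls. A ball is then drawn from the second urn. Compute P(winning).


P(transfer winning) = 1/5; P(transfer losing) = 4/5
If winning transferred: Urn II has 2 winning of 5, so P(winning|winning moved) = 2/5
If losing transferred: Urn II has 1 winning of 5, so P(winning|losing moved) = 1/5
By total probability: P(winning) = 1/5*2/5 + 4/5*1/5 = 6/25

6/25


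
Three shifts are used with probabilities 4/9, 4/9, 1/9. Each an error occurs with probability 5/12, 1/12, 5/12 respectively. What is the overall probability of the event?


P(A) = P(A|B1)P(B1) + P(A|B2)P(B2) + P(A|B3)P(B3)
= 5/12*4/9 + 1/12*4/9 + 5/12*1/9
= 5/27 + 1/27 + 5/108 = 29/108

29/108


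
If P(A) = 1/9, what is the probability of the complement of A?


P(A') = 1 - P(A) = 1 - 1/9 = 8/9

8/9


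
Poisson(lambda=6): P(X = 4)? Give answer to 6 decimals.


P(X=4) = e^(-6) * 6^4 / 4!
≈ 0.002478752177 * 1296 / 24
≈ 0.133853

0.133853


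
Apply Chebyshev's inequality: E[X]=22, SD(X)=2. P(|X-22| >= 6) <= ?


k = 6/2 = 3
Chebyshev: P(|X-mu| >= k*sigma) <= 1/k^2 = 1/3^2 = 1/9

1/9


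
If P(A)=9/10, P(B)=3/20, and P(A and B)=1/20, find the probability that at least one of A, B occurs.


P(A∪B) = P(A) + P(B) - P(A∩B)
= 9/10 + 3/20 - 1/20 = 1

1


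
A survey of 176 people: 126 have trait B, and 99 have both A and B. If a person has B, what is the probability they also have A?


P(A|B) = P(A∩B)/P(B) = (99/176)/(126/176) = 99/126 = 11/14

11/14


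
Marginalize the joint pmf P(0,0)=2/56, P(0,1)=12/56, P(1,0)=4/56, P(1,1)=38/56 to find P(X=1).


P(X=1) = P(1,0)+P(1,1) = 4/56 + 38/56 = 42/56 = 3/4

3/4


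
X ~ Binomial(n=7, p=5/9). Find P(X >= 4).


P(X>=4) = P(X=4) + P(X=5) + P(X=6) + P(X=7)
= 1400000/4782969 + 350000/1594323 + 437500/4782969 + 78125/4782969
= 2965625/4782969

2965625/4782969


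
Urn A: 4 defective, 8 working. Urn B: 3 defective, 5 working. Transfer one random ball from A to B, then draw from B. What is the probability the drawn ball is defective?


P(transfer defective) = 4/12 = 1/3; P(transfer working) = 2/3
If defective transferred: Urn II has 4 defective of 9, so P(defective|defective moved) = 4/9
If working transferred: Urn II has 3 defective of 9, so P(defective|working moved) = 1/3
By total probability: P(defective) = 1/3*4/9 + 2/3*1/3 = 10/27

10/27


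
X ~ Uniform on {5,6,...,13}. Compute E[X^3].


E[X^3] = (1/9) * sum(x^3 for x=5..13)
= 8181/9 = 909

909


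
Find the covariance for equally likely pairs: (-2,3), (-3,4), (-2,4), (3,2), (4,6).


E[X]=0, E[Y]=19/5, E[XY]=4/5
Cov(X,Y) = E[XY] - E[X]E[Y] = 4/5 - 0*19/5 = 4/5

4/5


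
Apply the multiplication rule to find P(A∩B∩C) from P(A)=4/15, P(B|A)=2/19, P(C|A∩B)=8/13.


P(A∩B∩C) = P(A) * P(B|A) * P(C|A∩B)
= 4/15 * 2/19 * 8/13
= 8/285 * 8/13 = 64/3705

64/3705


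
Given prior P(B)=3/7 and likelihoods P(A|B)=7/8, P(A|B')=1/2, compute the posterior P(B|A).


P(A) = P(A|B)P(B) + P(A|B')P(B') = 7/8*3/7 + 1/2*4/7 = 37/56
P(B|A) = P(A|B)P(B)/P(A) = (3/8)/(37/56) = 21/37

21/37


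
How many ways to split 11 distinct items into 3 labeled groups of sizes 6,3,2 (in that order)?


11! = 39916800
Denominator: 6!=720 * 3!=6 * 2!=2
Coefficient = 39916800 / 8640 = 4620

4620


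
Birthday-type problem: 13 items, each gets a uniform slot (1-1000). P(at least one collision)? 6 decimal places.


P(all different) = prod((1000-i)/1000 for i=0..12) = 0.924662
P(at least one match) = 1 - 0.924662 = 0.075338

0.075338


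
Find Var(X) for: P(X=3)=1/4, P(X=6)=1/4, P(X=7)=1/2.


E[X] = 23/4, E[X^2] = 143/4
Var(X) = E[X^2] - (E[X])^2 = 143/4 - (23/4)^2 = 43/16

43/16


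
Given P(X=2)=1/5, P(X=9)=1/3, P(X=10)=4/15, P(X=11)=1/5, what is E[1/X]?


E[1/X] = sum(g(x)*P(x))
= 1/2*1/5 + 1/9*1/3 + 1/10*4/15 + 1/11*1/5
= 2701/14850

2701/14850


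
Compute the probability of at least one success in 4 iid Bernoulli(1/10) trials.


P(at least one) = 1 - P(none)
P(none) = (1 - 1/10)^4 = (9/10)^4 = 6561/10000
P(at least one) = 1 - 6561/10000 = 3439/10000

3439/10000


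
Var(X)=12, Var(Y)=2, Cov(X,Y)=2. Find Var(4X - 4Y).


Var(4X - 4Y) = 4^2*Var(X) + (-4)^2*Var(Y) + 2*4*(-4)*Cov(X,Y)
= 16*12 + 16*2 - 32*2
= 192 + 32 - 64 = 160

160


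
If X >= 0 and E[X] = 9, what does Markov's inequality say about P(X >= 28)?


Markov: P(X >= a) <= E[X]/a
P(X >= 28) <= 9/28

9/28


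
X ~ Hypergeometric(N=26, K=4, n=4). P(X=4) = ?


P(X=4) = C(4,4)*C(22,0) / C(26,4)
= 1*1 / 14950
= 1/14950

1/14950


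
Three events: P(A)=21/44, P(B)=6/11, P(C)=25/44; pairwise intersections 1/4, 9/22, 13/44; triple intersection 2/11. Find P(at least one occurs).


P(A∪B∪C) = P(A)+P(B)+P(C) - P(AB)-P(AC)-P(BC) + P(ABC)
= 21/44+6/11+25/44 - 1/4-9/22-13/44 + 2/11
= 9/11

9/11


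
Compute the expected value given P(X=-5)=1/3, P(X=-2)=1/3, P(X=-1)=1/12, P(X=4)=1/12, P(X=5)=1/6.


E[X] = sum(x * P(x))
= -5*1/3 - 2*1/3 - 1*1/12 + 4*1/12 + 5*1/6
= -5/4

-5/4


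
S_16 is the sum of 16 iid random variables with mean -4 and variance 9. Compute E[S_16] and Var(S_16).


E[S_n] = n*mu = 16*-4 = -64
Var(S_n) = n*sigma^2 = 16*9 = 144

E[S_16]=-64, Var(S_16)=144


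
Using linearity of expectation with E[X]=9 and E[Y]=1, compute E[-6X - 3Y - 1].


E[-6X - 3Y - 1] = -6*E[X] - 3*E[Y] - 1
= (-6)*(9) + (-3)*(1) + (-1)
= -54 - 3 - 1 = -58

-58


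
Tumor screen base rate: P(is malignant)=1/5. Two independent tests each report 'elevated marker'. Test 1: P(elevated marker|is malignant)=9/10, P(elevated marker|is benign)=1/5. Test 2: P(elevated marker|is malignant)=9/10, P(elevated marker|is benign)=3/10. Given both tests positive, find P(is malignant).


After test 1: P(+) = 9/10*1/5 + 1/5*4/5 = 17/50
P(B|+) = (9/50)/(17/50) = 9/17
After test 2 (use post1 as new prior): P(+) = 9/10*9/17 + 3/10*8/17 = 21/34
P(B|+,+) = (81/170)/(21/34) = 27/35

27/35


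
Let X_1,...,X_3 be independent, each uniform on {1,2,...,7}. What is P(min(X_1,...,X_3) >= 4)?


P(min >= 4) = P(all X_i >= 4) = (P(X_1 >= 4))^3
= (4/7)^3 = 64/343

64/343


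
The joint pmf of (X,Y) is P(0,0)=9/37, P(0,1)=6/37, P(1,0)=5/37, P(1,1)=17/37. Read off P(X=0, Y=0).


Read from table: P(X=0, Y=0) = 9/37

9/37


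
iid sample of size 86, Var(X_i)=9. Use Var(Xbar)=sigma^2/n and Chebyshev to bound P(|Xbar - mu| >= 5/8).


Var(Xbar) = Var(X)/n = 9/86
Chebyshev: P(|Xbar-mu| >= 5/8) <= Var(Xbar)/(5/8)^2 = (9/86)/(25/64) = 288/1075

288/1075


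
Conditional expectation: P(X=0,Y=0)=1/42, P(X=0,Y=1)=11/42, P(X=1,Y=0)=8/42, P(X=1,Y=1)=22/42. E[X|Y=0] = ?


P(Y=0) = 9/42
E[X|Y=0] = (0*1 + 1*8)/9 = 8/9

8/9


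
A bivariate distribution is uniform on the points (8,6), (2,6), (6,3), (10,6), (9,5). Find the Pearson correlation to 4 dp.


Cov(X,Y) = 0.2000, Var(X) = 8.0000, Var(Y) = 1.3600
rho = Cov/(sqrt(VarX)*sqrt(VarY)) = 0.0606

0.0606


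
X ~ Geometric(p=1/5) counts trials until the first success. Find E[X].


For geometric (trials until first success), E[X] = 1/p = 1/(1/5) = 5

5


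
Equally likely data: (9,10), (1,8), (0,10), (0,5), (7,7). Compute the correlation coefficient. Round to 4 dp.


Cov(X,Y) = 2.2000, Var(X) = 14.6400, Var(Y) = 3.6000
rho = Cov/(sqrt(VarX)*sqrt(VarY)) = 0.3030

0.3030


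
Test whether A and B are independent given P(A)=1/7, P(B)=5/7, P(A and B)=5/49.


P(A)*P(B) = 1/7*5/7 = 5/49
P(A∩B) = 5/49, which equals P(A)P(B), so independent

Yes, A and B are independent


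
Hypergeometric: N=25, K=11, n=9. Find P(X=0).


P(X=0) = C(11,0)*C(14,9) / C(25,9)
= 1*2002 / 2042975
= 2002/2042975 = 182/185725

182/185725


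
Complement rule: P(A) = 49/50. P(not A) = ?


P(A') = 1 - P(A) = 1 - 49/50 = 1/50

1/50


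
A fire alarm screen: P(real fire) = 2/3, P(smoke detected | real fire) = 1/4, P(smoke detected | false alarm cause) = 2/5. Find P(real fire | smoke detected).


P(A) = P(A|B)P(B) + P(A|B')P(B') = 1/4*2/3 + 2/5*1/3 = 3/10
P(B|A) = P(A|B)P(B)/P(A) = (1/6)/(3/10) = 5/9

5/9


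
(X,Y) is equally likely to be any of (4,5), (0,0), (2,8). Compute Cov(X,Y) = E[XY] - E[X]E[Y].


E[X]=2, E[Y]=13/3, E[XY]=12
Cov(X,Y) = E[XY] - E[X]E[Y] = 12 - 2*13/3 = 10/3

10/3


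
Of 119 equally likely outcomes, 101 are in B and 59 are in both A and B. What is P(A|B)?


P(A|B) = P(A∩B)/P(B) = (59/119)/(101/119) = 59/101

59/101


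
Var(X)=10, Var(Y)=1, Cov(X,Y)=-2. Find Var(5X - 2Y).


Var(5X - 2Y) = 5^2*Var(X) + (-2)^2*Var(Y) + 2*5*(-2)*Cov(X,Y)
= 25*10 + 4*1 - 20*(-2)
= 250 + 4 + 40 = 294

294


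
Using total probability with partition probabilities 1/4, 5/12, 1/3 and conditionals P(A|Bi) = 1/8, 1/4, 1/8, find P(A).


P(A) = P(A|B1)P(B1) + P(A|B2)P(B2) + P(A|B3)P(B3)
= 1/8*1/4 + 1/4*5/12 + 1/8*1/3
= 1/32 + 5/48 + 1/24 = 17/96

17/96


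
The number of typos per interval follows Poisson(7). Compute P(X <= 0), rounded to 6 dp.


P(X<=0) = e^(-7)*7^0/0!
≈ 0.0009118820
≈ 0.000912

0.000912


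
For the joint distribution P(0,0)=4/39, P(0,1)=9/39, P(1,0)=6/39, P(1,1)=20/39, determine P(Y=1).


P(Y=1) = P(0,1)+P(1,1) = 9/39 + 20/39 = 29/39

29/39


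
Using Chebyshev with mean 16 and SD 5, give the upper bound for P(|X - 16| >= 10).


k = 10/5 = 2
Chebyshev: P(|X-mu| >= k*sigma) <= 1/k^2 = 1/2^2 = 1/4

1/4


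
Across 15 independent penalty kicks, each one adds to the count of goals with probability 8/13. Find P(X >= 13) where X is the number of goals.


P(X>=13) = P(X=13) + P(X=14) + P(X=15)
= 1443109011456000/51185893014090757 + 329853488332800/51185893014090757 + 35184372088832/51185893014090757
= 139088220913664/3937376385699289

139088220913664/3937376385699289


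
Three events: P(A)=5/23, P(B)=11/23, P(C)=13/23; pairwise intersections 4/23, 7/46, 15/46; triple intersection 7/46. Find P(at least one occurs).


P(A∪B∪C) = P(A)+P(B)+P(C) - P(AB)-P(AC)-P(BC) + P(ABC)
= 5/23+11/23+13/23 - 4/23-7/46-15/46 + 7/46
= 35/46

35/46


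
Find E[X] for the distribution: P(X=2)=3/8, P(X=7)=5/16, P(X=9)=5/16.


E[X] = sum(x * P(x))
= 2*3/8 + 7*5/16 + 9*5/16
= 23/4

23/4


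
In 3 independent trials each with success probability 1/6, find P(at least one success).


P(at least one) = 1 - P(none)
P(none) = (1 - 1/6)^3 = (5/6)^3 = 125/216
P(at least one) = 1 - 125/216 = 91/216

91/216


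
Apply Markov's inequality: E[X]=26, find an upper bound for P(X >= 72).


Markov: P(X >= a) <= E[X]/a
P(X >= 72) <= 26/72 = 13/36

13/36


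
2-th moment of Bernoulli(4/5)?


For Bernoulli: X in {0,1}
E[X^2] = 0^2*(1-4/5) + 1^2*4/5 = 4/5

4/5


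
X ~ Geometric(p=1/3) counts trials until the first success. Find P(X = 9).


P(X=9) = (1-p)^8 * p = (2/3)^8 * 1/3
= 256/6561 * 1/3 = 256/19683

256/19683


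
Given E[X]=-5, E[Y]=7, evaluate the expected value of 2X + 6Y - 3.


E[2X + 6Y - 3] = 2*E[X] + 6*E[Y] - 3
= (2)*(-5) + (6)*(7) + (-3)
= -10 + 42 - 3 = 29

29


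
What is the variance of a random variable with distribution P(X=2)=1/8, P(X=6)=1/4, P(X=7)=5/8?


E[X] = 49/8, E[X^2] = 321/8
Var(X) = E[X^2] - (E[X])^2 = 321/8 - (49/8)^2 = 167/64

167/64


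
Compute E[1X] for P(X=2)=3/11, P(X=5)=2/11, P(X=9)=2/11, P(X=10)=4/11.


E[1X] = sum(g(x)*P(x))
= 2*3/11 + 5*2/11 + 9*2/11 + 10*4/11
= 74/11

74/11


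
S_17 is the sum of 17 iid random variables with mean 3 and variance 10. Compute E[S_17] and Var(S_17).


E[S_n] = n*mu = 17*3 = 51
Var(S_n) = n*sigma^2 = 17*10 = 170

E[S_17]=51, Var(S_17)=170


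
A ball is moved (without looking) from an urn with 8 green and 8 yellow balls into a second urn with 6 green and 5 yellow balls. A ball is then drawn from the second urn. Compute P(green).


P(transfer green) = 8/16 = 1/2; P(transfer yellow) = 1/2
If green transferred: Urn II has 7 green of 12, so P(green|green moved) = 7/12
If yellow transferred: Urn II has 6 green of 12, so P(green|yellow moved) = 1/2
By total probability: P(green) = 1/2*7/12 + 1/2*1/2 = 13/24

13/24
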